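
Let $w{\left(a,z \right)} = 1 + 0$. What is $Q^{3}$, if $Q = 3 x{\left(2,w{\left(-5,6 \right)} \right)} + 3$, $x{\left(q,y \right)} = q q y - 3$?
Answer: $216$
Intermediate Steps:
$w{\left(a,z \right)} = 1$
$x{\left(q,y \right)} = -3 + y q^{2}$ ($x{\left(q,y \right)} = q^{2} y - 3 = y q^{2} - 3 = -3 + y q^{2}$)
$Q = 6$ ($Q = 3 \left(-3 + 1 \cdot 2^{2}\right) + 3 = 3 \left(-3 + 1 \cdot 4\right) + 3 = 3 \left(-3 + 4\right) + 3 = 3 \cdot 1 + 3 = 3 + 3 = 6$)
$Q^{3} = 6^{3} = 216$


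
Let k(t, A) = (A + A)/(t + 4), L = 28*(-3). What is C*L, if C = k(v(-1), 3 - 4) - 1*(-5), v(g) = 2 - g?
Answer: -396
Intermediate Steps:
L = -84
k(t, A) = 2*A/(4 + t) (k(t, A) = (2*A)/(4 + t) = 2*A/(4 + t))
C = 33/7 (C = 2*(3 - 4)/(4 + (2 - 1*(-1))) - 1*(-5) = 2*(-1)/(4 + (2 + 1)) + 5 = 2*(-1)/(4 + 3) + 5 = 2*(-1)/7 + 5 = 2*(-1)*(1/7) + 5 = -2/7 + 5 = 33/7 ≈ 4.7143)
C*L = (33/7)*(-84) = -396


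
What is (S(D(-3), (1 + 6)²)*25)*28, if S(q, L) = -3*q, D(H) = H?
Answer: 6300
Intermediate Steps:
(S(D(-3), (1 + 6)²)*25)*28 = (-3*(-3)*25)*28 = (9*25)*28 = 225*28 = 6300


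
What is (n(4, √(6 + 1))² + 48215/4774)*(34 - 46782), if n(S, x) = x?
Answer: -61551282/77 ≈ -7.9937e+5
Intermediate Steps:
(n(4, √(6 + 1))² + 48215/4774)*(34 - 46782) = ((√(6 + 1))² + 48215/4774)*(34 - 46782) = ((√7)² + 48215*(1/4774))*(-46748) = (7 + 48215/4774)*(-46748) = (81633/4774)*(-46748) = -61551282/77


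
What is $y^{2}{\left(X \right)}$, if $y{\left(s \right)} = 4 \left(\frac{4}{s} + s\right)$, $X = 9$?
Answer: $\frac{115600}{81} \approx 1427.2$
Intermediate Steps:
$y{\left(s \right)} = 4 s + \frac{16}{s}$ ($y{\left(s \right)} = 4 \left(s + \frac{4}{s}\right) = 4 s + \frac{16}{s}$)
$y^{2}{\left(X \right)} = \left(4 \cdot 9 + \frac{16}{9}\right)^{2} = \left(36 + 16 \cdot \frac{1}{9}\right)^{2} = \left(36 + \frac{16}{9}\right)^{2} = \left(\frac{340}{9}\right)^{2} = \frac{115600}{81}$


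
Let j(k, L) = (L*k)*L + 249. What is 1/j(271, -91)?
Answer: 1/2244400 ≈ 4.4555e-7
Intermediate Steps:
j(k, L) = 249 + k*L**2 (j(k, L) = k*L**2 + 249 = 249 + k*L**2)
1/j(271, -91) = 1/(249 + 271*(-91)**2) = 1/(249 + 271*8281) = 1/(249 + 2244151) = 1/2244400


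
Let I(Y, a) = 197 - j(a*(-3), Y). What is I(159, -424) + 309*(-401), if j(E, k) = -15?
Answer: -123697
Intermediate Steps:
I(Y, a) = 212 (I(Y, a) = 197 - 1*(-15) = 197 + 15 = 212)
I(159, -424) + 309*(-401) = 212 + 309*(-401) = 212 - 123909 = -123697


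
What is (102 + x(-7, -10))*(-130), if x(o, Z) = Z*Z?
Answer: -26260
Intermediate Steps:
x(o, Z) = Z²
(102 + x(-7, -10))*(-130) = (102 + (-10)²)*(-130) = (102 + 100)*(-130) = 202*(-130) = -26260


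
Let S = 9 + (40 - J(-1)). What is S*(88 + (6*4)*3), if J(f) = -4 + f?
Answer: 8640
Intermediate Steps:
S = 54 (S = 9 + (40 - (-4 - 1)) = 9 + (40 - 1*(-5)) = 9 + (40 + 5) = 9 + 45 = 54)
S*(88 + (6*4)*3) = 54*(88 + (6*4)*3) = 54*(88 + 24*3) = 54*(88 + 72) = 54*160 = 8640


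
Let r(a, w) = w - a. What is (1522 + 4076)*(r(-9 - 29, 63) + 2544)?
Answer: 14806710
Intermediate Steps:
(1522 + 4076)*(r(-9 - 29, 63) + 2544) = (1522 + 4076)*((63 - (-9 - 29)) + 2544) = 5598*((63 - 1*(-38)) + 2544) = 5598*((63 + 38) + 2544) = 5598*(101 + 2544) = 5598*2645 = 14806710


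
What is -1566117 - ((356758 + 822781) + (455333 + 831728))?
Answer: -4032717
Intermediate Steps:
-1566117 - ((356758 + 822781) + (455333 + 831728)) = -1566117 - (1179539 + 1287061) = -1566117 - 1*2466600 = -1566117 - 2466600 = -4032717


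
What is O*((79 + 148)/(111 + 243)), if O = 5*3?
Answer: 1135/118 ≈ 9.6186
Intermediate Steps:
O = 15
O*((79 + 148)/(111 + 243)) = 15*((79 + 148)/(111 + 243)) = 15*(227/354) = 1135/118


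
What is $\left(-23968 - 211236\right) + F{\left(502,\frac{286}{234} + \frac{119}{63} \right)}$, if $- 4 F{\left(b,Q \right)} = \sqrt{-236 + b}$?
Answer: $-235204 - \frac{\sqrt{266}}{4} \approx -2.3521 \cdot 10^{5}$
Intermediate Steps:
$F{\left(b,Q \right)} = - \frac{\sqrt{-236 + b}}{4}$
$\left(-23968 - 211236\right) + F{\left(502,\frac{286}{234} + \frac{119}{63} \right)} = \left(-23968 - 211236\right) - \frac{\sqrt{-236 + 502}}{4} = -235204 - \frac{\sqrt{266}}{4}$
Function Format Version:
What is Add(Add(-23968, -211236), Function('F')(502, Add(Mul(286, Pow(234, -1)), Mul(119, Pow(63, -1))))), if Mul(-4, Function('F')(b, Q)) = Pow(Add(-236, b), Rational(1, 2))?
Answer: Add(-235204, Mul(Rational(-1, 4), Pow(266, Rational(1, 2)))) ≈ -2.3521e+5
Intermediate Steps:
Function('F')(b, Q) = Mul(Rational(-1, 4), Pow(Add(-236, b), Rational(1, 2)))
Add(Add(-23968, -211236), Function('F')(502, Add(Mul(286, Pow(234, -1)), Mul(119, Pow(63, -1))))) = Add(Add(-23968, -211236), Mul(Rational(-1, 4), Pow(Add(-236, 502), Rational(1, 2)))) = Add(-235204, Mul(Rational(-1, 4), Pow(266, Rational(1, 2))))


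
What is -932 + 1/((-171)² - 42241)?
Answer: -12116001/13000 ≈ -932.00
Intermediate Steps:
-932 + 1/((-171)² - 42241) = -932 + 1/(29241 - 42241) = -932 + 1/(-13000) = -932 - 1/13000 = -12116001/13000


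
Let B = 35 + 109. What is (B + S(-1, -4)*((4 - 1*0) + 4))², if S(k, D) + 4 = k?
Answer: 10816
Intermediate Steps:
S(k, D) = -4 + k
B = 144
(B + S(-1, -4)*((4 - 1*0) + 4))² = (144 + (-4 - 1)*((4 - 1*0) + 4))² = (144 - 5*((4 + 0) + 4))² = (144 - 5*(4 + 4))² = (144 - 5*8)² = (144 - 40)² = 104² = 10816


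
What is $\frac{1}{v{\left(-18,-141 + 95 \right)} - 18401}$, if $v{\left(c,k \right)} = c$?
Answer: $- \frac{1}{18419} \approx -5.4292 \cdot 10^{-5}$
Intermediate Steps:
$\frac{1}{v{\left(-18,-141 + 95 \right)} - 18401} = \frac{1}{-18 - 18401} = \frac{1}{-18419} = - \frac{1}{18419}$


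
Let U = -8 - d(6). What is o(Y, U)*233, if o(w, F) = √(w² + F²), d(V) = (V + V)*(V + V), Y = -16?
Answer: 1864*√365 ≈ 35612.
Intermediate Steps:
d(V) = 4*V² (d(V) = (2*V)*(2*V) = 4*V²)
U = -152 (U = -8 - 4*6² = -8 - 4*36 = -8 - 1*144 = -8 - 144 = -152)
o(w, F) = √(F² + w²)
o(Y, U)*233 = √((-152)² + (-16)²)*233 = √(23104 + 256)*233 = √23360*233 = (8*√365)*233 = 1864*√365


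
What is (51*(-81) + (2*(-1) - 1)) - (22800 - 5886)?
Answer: -21048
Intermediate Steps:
(51*(-81) + (2*(-1) - 1)) - (22800 - 5886) = (-4131 + (-2 - 1)) - 1*16914 = (-4131 - 3) - 16914 = -4134 - 16914 = -21048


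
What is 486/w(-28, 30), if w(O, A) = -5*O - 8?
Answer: 81/22 ≈ 3.6818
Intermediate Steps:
w(O, A) = -8 - 5*O
486/w(-28, 30) = 486/(-8 - 5*(-28)) = 486/(-8 + 140) = 486/132 = 486*(1/132) = 81/22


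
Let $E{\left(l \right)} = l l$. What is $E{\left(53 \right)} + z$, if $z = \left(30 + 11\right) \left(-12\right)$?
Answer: $2317$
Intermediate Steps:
$E{\left(l \right)} = l^{2}$
$z = -492$ ($z = 41 \left(-12\right) = -492$)
$E{\left(53 \right)} + z = 53^{2} - 492 = 2809 - 492 = 2317$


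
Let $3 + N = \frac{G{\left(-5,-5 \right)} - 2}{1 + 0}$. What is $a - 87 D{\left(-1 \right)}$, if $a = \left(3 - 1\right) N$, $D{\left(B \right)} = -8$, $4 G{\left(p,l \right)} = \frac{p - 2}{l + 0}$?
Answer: $\frac{6867}{10} \approx 686.7$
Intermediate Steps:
$G{\left(p,l \right)} = \frac{-2 + p}{4 l}$ ($G{\left(p,l \right)} = \frac{\left(p - 2\right) \frac{1}{l + 0}}{4} = \frac{\left(-2 + p\right) \frac{1}{l}}{4} = \frac{\frac{1}{l} \left(-2 + p\right)}{4} = \frac{-2 + p}{4 l}$)
$N = - \frac{93}{20}$ ($N = -3 + \frac{\frac{-2 - 5}{4 \left(-5\right)} - 2}{1 + 0} = -3 + \frac{\frac{1}{4} \left(- \frac{1}{5}\right) \left(-7\right) - 2}{1} = -3 + \left(\frac{7}{20} - 2\right) 1 = -3 - \frac{33}{20} = - \frac{93}{20} \approx -4.65$)
$a = - \frac{93}{10}$ ($a = \left(3 - 1\right) \left(- \frac{93}{20}\right) = 2 \left(- \frac{93}{20}\right) = - \frac{93}{10} \approx -9.3$)
$a - 87 D{\left(-1 \right)} = - \frac{93}{10} - -696 = - \frac{93}{10} + 696 = \frac{6867}{10}$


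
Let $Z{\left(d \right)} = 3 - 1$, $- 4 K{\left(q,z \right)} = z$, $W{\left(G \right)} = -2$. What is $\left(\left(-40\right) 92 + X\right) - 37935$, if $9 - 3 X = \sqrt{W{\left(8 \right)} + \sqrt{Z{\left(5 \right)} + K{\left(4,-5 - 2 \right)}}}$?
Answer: $-41612 - \frac{i \sqrt{8 - 2 \sqrt{15}}}{6} \approx -41612.0 - 0.084003 i$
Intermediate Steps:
$K{\left(q,z \right)} = - \frac{z}{4}$
$Z{\left(d \right)} = 2$
$X = 3 - \frac{\sqrt{-2 + \frac{\sqrt{15}}{2}}}{3}$ ($X = 3 - \frac{\sqrt{-2 + \sqrt{2 - \frac{-5 - 2}{4}}}}{3} = 3 - \frac{\sqrt{-2 + \sqrt{2 - - \frac{7}{4}}}}{3} = 3 - \frac{\sqrt{-2 + \sqrt{2 + \frac{7}{4}}}}{3} = 3 - \frac{\sqrt{-2 + \sqrt{\frac{15}{4}}}}{3} = 3 - \frac{\sqrt{-2 + \frac{\sqrt{15}}{2}}}{3} \approx 3.0 - 0.084003 i$)
$\left(\left(-40\right) 92 + X\right) - 37935 = \left(\left(-40\right) 92 + \left(3 - \frac{\sqrt{-8 + 2 \sqrt{15}}}{6}\right)\right) - 37935 = \left(-3680 + \left(3 - \frac{\sqrt{-8 + 2 \sqrt{15}}}{6}\right)\right) - 37935 = \left(-3677 - \frac{\sqrt{-8 + 2 \sqrt{15}}}{6}\right) - 37935 = -41612 - \frac{\sqrt{-8 + 2 \sqrt{15}}}{6}$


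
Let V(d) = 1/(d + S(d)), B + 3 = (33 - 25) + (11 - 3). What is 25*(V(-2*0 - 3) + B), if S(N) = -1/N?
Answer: 2525/8 ≈ 315.63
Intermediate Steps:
B = 13 (B = -3 + ((33 - 25) + (11 - 3)) = -3 + (8 + 8) = -3 + 16 = 13)
V(d) = 1/(d - 1/d)
25*(V(-2*0 - 3) + B) = 25*((-2*0 - 3)/(-1 + (-2*0 - 3)**2) + 13) = 25*((0 - 3)/(-1 + (0 - 3)**2) + 13) = 25*(-3/(-1 + (-3)**2) + 13) = 25*(-3/(-1 + 9) + 13) = 25*(-3/8 + 13) = 25*(101/8) = 2525/8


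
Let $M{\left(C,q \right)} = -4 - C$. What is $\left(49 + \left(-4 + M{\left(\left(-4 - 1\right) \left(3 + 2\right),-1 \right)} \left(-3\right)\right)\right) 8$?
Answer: $-144$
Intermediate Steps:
$\left(49 + \left(-4 + M{\left(\left(-4 - 1\right) \left(3 + 2\right),-1 \right)} \left(-3\right)\right)\right) 8 = \left(49 + \left(-4 + \left(-4 - \left(-4 - 1\right) \left(3 + 2\right)\right) \left(-3\right)\right)\right) 8 = \left(49 + \left(-4 + \left(-4 - \left(-5\right) 5\right) \left(-3\right)\right)\right) 8 = \left(49 + \left(-4 + \left(-4 - -25\right) \left(-3\right)\right)\right) 8 = \left(49 + \left(-4 + \left(-4 + 25\right) \left(-3\right)\right)\right) 8 = \left(49 + \left(-4 + 21 \left(-3\right)\right)\right) 8 = \left(49 - 67\right) 8 = \left(-18\right) 8 = -144$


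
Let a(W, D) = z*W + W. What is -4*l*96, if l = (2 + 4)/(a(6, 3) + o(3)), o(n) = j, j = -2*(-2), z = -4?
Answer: 1152/7 ≈ 164.57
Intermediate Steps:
a(W, D) = -3*W (a(W, D) = -4*W + W = -3*W)
j = 4
o(n) = 4
l = -3/7 (l = (2 + 4)/(-3*6 + 4) = 6/(-18 + 4) = 6/(-14) = 6*(-1/14) = -3/7 ≈ -0.42857)
-4*l*96 = -4*(-3/7)*96 = (12/7)*96 = 1152/7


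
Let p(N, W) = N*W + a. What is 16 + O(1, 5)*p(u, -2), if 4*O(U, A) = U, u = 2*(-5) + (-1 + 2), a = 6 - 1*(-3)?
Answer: 91/4 ≈ 22.750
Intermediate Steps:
a = 9 (a = 6 + 3 = 9)
u = -9 (u = -10 + 1 = -9)
p(N, W) = 9 + N*W (p(N, W) = N*W + 9 = 9 + N*W)
O(U, A) = U/4
16 + O(1, 5)*p(u, -2) = 16 + ((1/4)*1)*(9 - 9*(-2)) = 16 + (9 + 18)/4 = 16 + (1/4)*27 = 16 + 27/4 = 91/4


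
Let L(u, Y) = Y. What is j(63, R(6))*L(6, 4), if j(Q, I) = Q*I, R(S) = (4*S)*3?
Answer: 18144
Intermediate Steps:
R(S) = 12*S
j(Q, I) = I*Q
j(63, R(6))*L(6, 4) = ((12*6)*63)*4 = (72*63)*4 = 4536*4 = 18144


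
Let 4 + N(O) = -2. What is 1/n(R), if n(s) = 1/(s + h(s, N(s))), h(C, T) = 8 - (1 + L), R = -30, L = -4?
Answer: -19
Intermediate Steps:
N(O) = -6 (N(O) = -4 - 2 = -6)
h(C, T) = 11 (h(C, T) = 8 - (1 - 4) = 8 - 1*(-3) = 8 + 3 = 11)
n(s) = 1/(11 + s) (n(s) = 1/(s + 11) = 1/(11 + s))
1/n(R) = 1/(1/(11 - 30)) = 1/(1/(-19)) = 1/(-1/19) = -19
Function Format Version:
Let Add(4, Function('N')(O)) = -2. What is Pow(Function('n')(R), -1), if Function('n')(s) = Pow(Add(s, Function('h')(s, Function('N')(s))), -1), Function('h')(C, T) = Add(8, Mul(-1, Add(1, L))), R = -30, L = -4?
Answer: -19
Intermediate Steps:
Function('N')(O) = -6 (Function('N')(O) = Add(-4, -2) = -6)
Function('h')(C, T) = 11 (Function('h')(C, T) = Add(8, Mul(-1, Add(1, -4))) = Add(8, Mul(-1, -3)) = Add(8, 3) = 11)
Function('n')(s) = Pow(Add(11, s), -1) (Function('n')(s) = Pow(Add(s, 11), -1) = Pow(Add(11, s), -1))
Pow(Function('n')(R), -1) = Pow(Pow(Add(11, -30), -1), -1) = Pow(Pow(-19, -1), -1) = Pow(Rational(-1, 19), -1) = -19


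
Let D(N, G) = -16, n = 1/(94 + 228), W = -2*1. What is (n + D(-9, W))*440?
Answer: -1133220/161 ≈ -7038.6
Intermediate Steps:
W = -2
n = 1/322 ≈ 0.0031056
(n + D(-9, W))*440 = (1/322 - 16)*440 = -5151/322*440 = -1133220/161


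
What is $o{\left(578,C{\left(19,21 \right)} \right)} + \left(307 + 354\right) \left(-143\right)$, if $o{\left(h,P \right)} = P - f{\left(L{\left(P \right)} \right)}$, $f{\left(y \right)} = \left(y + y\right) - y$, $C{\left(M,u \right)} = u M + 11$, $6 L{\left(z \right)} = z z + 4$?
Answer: $- \frac{366391}{3} \approx -1.2213 \cdot 10^{5}$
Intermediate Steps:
$L{\left(z \right)} = \frac{2}{3} + \frac{z^{2}}{6}$ ($L{\left(z \right)} = \frac{z z + 4}{6} = \frac{z^{2} + 4}{6} = \frac{4 + z^{2}}{6} = \frac{2}{3} + \frac{z^{2}}{6}$)
$C{\left(M,u \right)} = 11 + M u$ ($C{\left(M,u \right)} = M u + 11 = 11 + M u$)
$f{\left(y \right)} = y$ ($f{\left(y \right)} = 2 y - y = y$)
$o{\left(h,P \right)} = - \frac{2}{3} + P - \frac{P^{2}}{6}$ ($o{\left(h,P \right)} = P - \left(\frac{2}{3} + \frac{P^{2}}{6}\right) = - \frac{2}{3} + P - \frac{P^{2}}{6}$)
$o{\left(578,C{\left(19,21 \right)} \right)} + \left(307 + 354\right) \left(-143\right) = \left(- \frac{2}{3} + \left(11 + 19 \cdot 21\right) - \frac{\left(11 + 19 \cdot 21\right)^{2}}{6}\right) + \left(307 + 354\right) \left(-143\right) = \left(- \frac{2}{3} + \left(11 + 399\right) - \frac{\left(11 + 399\right)^{2}}{6}\right) + 661 \left(-143\right) = \left(- \frac{2}{3} + 410 - \frac{410^{2}}{6}\right) - 94523 = \left(- \frac{2}{3} + 410 - \frac{84050}{3}\right) - 94523 = - \frac{82822}{3} - 94523 = - \frac{366391}{3}$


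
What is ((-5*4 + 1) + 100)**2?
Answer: 6561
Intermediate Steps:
((-5*4 + 1) + 100)**2 = ((-20 + 1) + 100)**2 = (-19 + 100)**2 = 81**2 = 6561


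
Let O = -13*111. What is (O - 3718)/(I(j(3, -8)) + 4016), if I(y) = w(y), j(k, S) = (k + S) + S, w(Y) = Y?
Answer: -5161/4003 ≈ -1.2893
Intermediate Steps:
j(k, S) = k + 2*S (j(k, S) = (S + k) + S = k + 2*S)
I(y) = y
O = -1443
(O - 3718)/(I(j(3, -8)) + 4016) = (-1443 - 3718)/((3 + 2*(-8)) + 4016) = -5161/((3 - 16) + 4016) = -5161/(-13 + 4016) = -5161/4003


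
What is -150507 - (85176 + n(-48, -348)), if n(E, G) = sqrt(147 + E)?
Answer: -235683 - 3*sqrt(11) ≈ -2.3569e+5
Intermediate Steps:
-150507 - (85176 + n(-48, -348)) = -150507 - (85176 + sqrt(147 - 48)) = -150507 - (85176 + sqrt(99)) = -150507 - (85176 + 3*sqrt(11)) = -150507 + (-85176 - 3*sqrt(11)) = -235683 - 3*sqrt(11)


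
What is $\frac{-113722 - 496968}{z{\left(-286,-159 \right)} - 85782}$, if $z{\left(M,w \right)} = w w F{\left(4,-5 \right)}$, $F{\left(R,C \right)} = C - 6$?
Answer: $\frac{610690}{363873} \approx 1.6783$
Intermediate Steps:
$F{\left(R,C \right)} = -6 + C$ ($F{\left(R,C \right)} = C - 6 = -6 + C$)
$z{\left(M,w \right)} = - 11 w^{2}$ ($z{\left(M,w \right)} = w w \left(-6 - 5\right) = w^{2} \left(-11\right) = - 11 w^{2}$)
$\frac{-113722 - 496968}{z{\left(-286,-159 \right)} - 85782} = \frac{-113722 - 496968}{- 11 \left(-159\right)^{2} - 85782} = - \frac{610690}{\left(-11\right) 25281 - 85782} = - \frac{610690}{-278091 - 85782} = - \frac{610690}{-363873} = \left(-610690\right) \left(- \frac{1}{363873}\right) = \frac{610690}{363873}$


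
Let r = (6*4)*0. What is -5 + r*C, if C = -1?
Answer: -5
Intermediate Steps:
r = 0 (r = 24*0 = 0)
-5 + r*C = -5 + 0*(-1) = -5 + 0 = -5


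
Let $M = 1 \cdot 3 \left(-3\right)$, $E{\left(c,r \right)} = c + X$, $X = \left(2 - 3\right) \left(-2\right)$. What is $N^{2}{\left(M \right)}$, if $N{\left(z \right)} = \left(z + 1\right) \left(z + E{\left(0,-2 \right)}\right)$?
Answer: $3136$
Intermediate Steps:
$X = 2$ ($X = \left(-1\right) \left(-2\right) = 2$)
$E{\left(c,r \right)} = 2 + c$ ($E{\left(c,r \right)} = c + 2 = 2 + c$)
$M = -9$ ($M = 3 \left(-3\right) = -9$)
$N{\left(z \right)} = \left(1 + z\right) \left(2 + z\right)$ ($N{\left(z \right)} = \left(z + 1\right) \left(z + \left(2 + 0\right)\right) = \left(1 + z\right) \left(z + 2\right) = \left(1 + z\right) \left(2 + z\right)$)
$N^{2}{\left(M \right)} = \left(2 + \left(-9\right)^{2} + 3 \left(-9\right)\right)^{2} = \left(2 + 81 - 27\right)^{2} = 56^{2} = 3136$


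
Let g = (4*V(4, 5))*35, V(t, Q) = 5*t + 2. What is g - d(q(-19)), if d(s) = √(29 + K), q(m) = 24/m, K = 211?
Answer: 3080 - 4*√15 ≈ 3064.5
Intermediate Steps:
d(s) = 4*√15 (d(s) = √(29 + 211) = √240 = 4*√15)
V(t, Q) = 2 + 5*t
g = 3080 (g = (4*(2 + 5*4))*35 = (4*(2 + 20))*35 = (4*22)*35 = 88*35 = 3080)
g - d(q(-19)) = 3080 - 4*√15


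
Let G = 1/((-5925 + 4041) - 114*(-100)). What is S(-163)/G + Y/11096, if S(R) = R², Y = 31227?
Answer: 2805408413211/11096 ≈ 2.5283e+8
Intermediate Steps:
G = 1/9516 (G = 1/(-1884 + 11400) = 1/9516 ≈ 0.00010509)
S(-163)/G + Y/11096 = (-163)²/(1/9516) + 31227/11096 = 26569*9516 + 31227*(1/11096) = 252830604 + 31227/11096 = 2805408413211/11096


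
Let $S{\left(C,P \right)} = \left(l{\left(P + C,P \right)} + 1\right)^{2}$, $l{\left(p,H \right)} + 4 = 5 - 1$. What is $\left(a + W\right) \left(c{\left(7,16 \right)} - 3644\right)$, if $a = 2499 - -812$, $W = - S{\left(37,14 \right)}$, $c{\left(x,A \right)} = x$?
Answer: $-12038470$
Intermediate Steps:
$l{\left(p,H \right)} = 0$ ($l{\left(p,H \right)} = -4 + \left(5 - 1\right) = -4 + 4 = 0$)
$S{\left(C,P \right)} = 1$ ($S{\left(C,P \right)} = \left(0 + 1\right)^{2} = 1^{2} = 1$)
$W = -1$ ($W = \left(-1\right) 1 = -1$)
$a = 3311$ ($a = 2499 + 812 = 3311$)
$\left(a + W\right) \left(c{\left(7,16 \right)} - 3644\right) = \left(3311 - 1\right) \left(7 - 3644\right) = 3310 \left(-3637\right) = -12038470$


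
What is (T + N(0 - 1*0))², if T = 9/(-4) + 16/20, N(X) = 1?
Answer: 81/400 ≈ 0.20250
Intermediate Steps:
T = -29/20 (T = 9*(-¼) + 16*(1/20) = -9/4 + ⅘ = -29/20 ≈ -1.4500)
(T + N(0 - 1*0))² = (-29/20 + 1)² = (-9/20)² = 81/400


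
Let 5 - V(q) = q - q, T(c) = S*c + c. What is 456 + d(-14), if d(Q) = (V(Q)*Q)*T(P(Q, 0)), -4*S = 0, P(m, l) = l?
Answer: 456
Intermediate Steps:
S = 0 (S = -1/4*0 = 0)
T(c) = c (T(c) = 0*c + c = 0 + c = c)
V(q) = 5 (V(q) = 5 - (q - q) = 5 - 1*0 = 5 + 0 = 5)
d(Q) = 0 (d(Q) = (5*Q)*0 = 0)
456 + d(-14) = 456 + 0 = 456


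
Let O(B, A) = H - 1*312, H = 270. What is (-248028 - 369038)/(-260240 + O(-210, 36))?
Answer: 308533/130141 ≈ 2.3708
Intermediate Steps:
O(B, A) = -42 (O(B, A) = 270 - 1*312 = 270 - 312 = -42)
(-248028 - 369038)/(-260240 + O(-210, 36)) = (-248028 - 369038)/(-260240 - 42) = -617066/(-260282) = -617066*(-1/260282) = 308533/130141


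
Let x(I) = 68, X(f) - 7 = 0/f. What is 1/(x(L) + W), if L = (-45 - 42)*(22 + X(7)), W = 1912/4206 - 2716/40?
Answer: 21030/11663 ≈ 1.8031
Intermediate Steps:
W = -1418377/21030 (W = 1912*(1/4206) - 2716*1/40 = 956/2103 - 679/10 = -1418377/21030 ≈ -67.445)
X(f) = 7 (X(f) = 7 + 0/f = 7 + 0 = 7)
L = -2523 (L = (-45 - 42)*(22 + 7) = -87*29 = -2523)
1/(x(L) + W) = 1/(68 - 1418377/21030) = 1/(11663/21030) = 21030/11663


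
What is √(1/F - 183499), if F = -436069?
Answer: 2*I*√8723366886476702/436069 ≈ 428.37*I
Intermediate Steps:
√(1/F - 183499) = √(1/(-436069) - 183499) = √(-1/436069 - 183499) = √(-80018225432/436069) = 2*I*√8723366886476702/436069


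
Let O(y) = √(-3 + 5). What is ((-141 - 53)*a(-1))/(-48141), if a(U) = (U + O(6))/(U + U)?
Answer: 97/48141 - 97*√2/48141 ≈ -0.00083460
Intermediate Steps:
O(y) = √2
a(U) = (U + √2)/(2*U) (a(U) = (U + √2)/(U + U) = (U + √2)/((2*U)) = (U + √2)*(1/(2*U)) = (U + √2)/(2*U))
((-141 - 53)*a(-1))/(-48141) = ((-141 - 53)*((½)*(-1 + √2)/(-1)))/(-48141) = -97*(-1)*(-1 + √2)*(-1/48141) = -194*(½ - √2/2)*(-1/48141) = (-97 + 97*√2)*(-1/48141) = 97/48141 - 97*√2/48141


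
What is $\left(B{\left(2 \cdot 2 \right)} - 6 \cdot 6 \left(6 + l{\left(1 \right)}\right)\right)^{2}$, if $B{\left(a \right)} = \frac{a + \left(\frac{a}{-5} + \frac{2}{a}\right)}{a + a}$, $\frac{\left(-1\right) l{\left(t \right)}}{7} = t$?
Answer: $\frac{8508889}{6400} \approx 1329.5$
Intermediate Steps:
$l{\left(t \right)} = - 7 t$
$B{\left(a \right)} = \frac{\frac{2}{a} + \frac{4 a}{5}}{2 a}$ ($B{\left(a \right)} = \frac{a + \left(a \left(- \frac{1}{5}\right) + \frac{2}{a}\right)}{2 a} = \left(a - \left(- \frac{2}{a} + \frac{a}{5}\right)\right) \frac{1}{2 a} = \left(\frac{2}{a} + \frac{4 a}{5}\right) \frac{1}{2 a} = \frac{\frac{2}{a} + \frac{4 a}{5}}{2 a}$)
$\left(B{\left(2 \cdot 2 \right)} - 6 \cdot 6 \left(6 + l{\left(1 \right)}\right)\right)^{2} = \left(\left(\frac{2}{5} + \frac{1}{16}\right) - 6 \cdot 6 \left(6 - 7\right)\right)^{2} = \left(\left(\frac{2}{5} + \frac{1}{16}\right) - 6 \cdot 6 \left(-1\right)\right)^{2} = \left(\frac{37}{80} - -36\right)^{2} = \left(\frac{37}{80} + 36\right)^{2} = \left(\frac{2917}{80}\right)^{2} = \frac{8508889}{6400}$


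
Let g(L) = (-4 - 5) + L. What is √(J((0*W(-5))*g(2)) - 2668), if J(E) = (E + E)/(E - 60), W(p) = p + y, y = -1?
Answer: 2*I*√667 ≈ 51.653*I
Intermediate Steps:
g(L) = -9 + L
W(p) = -1 + p (W(p) = p - 1 = -1 + p)
J(E) = 2*E/(-60 + E) (J(E) = (2*E)/(-60 + E) = 2*E/(-60 + E))
√(J((0*W(-5))*g(2)) - 2668) = √(2*((0*(-1 - 5))*(-9 + 2))/(-60 + (0*(-1 - 5))*(-9 + 2)) - 2668) = √(2*((0*(-6))*(-7))/(-60 + (0*(-6))*(-7)) - 2668) = √(2*(0*(-7))/(-60 + 0*(-7)) - 2668) = √(2*0/(-60 + 0) - 2668) = √(2*0/(-60) - 2668) = √(2*0*(-1/60) - 2668) = √(0 - 2668) = √(-2668) = 2*I*√667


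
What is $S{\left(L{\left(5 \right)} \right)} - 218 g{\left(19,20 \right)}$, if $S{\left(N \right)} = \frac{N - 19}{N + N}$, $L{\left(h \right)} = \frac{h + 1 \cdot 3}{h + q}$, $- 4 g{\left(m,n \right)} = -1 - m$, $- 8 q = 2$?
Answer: $- \frac{70089}{64} \approx -1095.1$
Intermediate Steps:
$q = - \frac{1}{4}$ ($q = \left(- \frac{1}{8}\right) 2 = - \frac{1}{4} \approx -0.25$)
$g{\left(m,n \right)} = \frac{1}{4} + \frac{m}{4}$ ($g{\left(m,n \right)} = - \frac{-1 - m}{4} = \frac{1}{4} + \frac{m}{4}$)
$L{\left(h \right)} = \frac{3 + h}{- \frac{1}{4} + h}$ ($L{\left(h \right)} = \frac{h + 1 \cdot 3}{h - \frac{1}{4}} = \frac{h + 3}{- \frac{1}{4} + h} = \frac{3 + h}{- \frac{1}{4} + h}$)
$S{\left(N \right)} = \frac{-19 + N}{2 N}$
$S{\left(L{\left(5 \right)} \right)} - 218 g{\left(19,20 \right)} = \frac{-19 + \frac{4 \left(3 + 5\right)}{-1 + 4 \cdot 5}}{2 \frac{4 \left(3 + 5\right)}{-1 + 4 \cdot 5}} - 218 \left(\frac{1}{4} + \frac{1}{4} \cdot 19\right) = \frac{-19 + 4 \frac{1}{-1 + 20} \cdot 8}{2 \cdot 4 \frac{1}{-1 + 20} \cdot 8} - 218 \left(\frac{1}{4} + \frac{19}{4}\right) = \frac{-19 + 4 \cdot \frac{1}{19} \cdot 8}{2 \cdot 4 \cdot \frac{1}{19} \cdot 8} - 1090 = \frac{-19 + \frac{32}{19}}{2 \cdot \frac{32}{19}} - 1090 = \frac{1}{2} \cdot \frac{19}{32} \left(- \frac{329}{19}\right) - 1090 = - \frac{329}{64} - 1090 = - \frac{70089}{64}$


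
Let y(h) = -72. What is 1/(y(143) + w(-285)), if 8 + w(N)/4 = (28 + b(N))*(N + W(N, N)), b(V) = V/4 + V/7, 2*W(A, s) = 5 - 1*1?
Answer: 7/664605 ≈ 1.0533e-5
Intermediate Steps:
W(A, s) = 2 (W(A, s) = (5 - 1*1)/2 = (5 - 1)/2 = (½)*4 = 2)
b(V) = 11*V/28 (b(V) = V*(¼) + V*(⅐) = V/4 + V/7 = 11*V/28)
w(N) = -32 + 4*(2 + N)*(28 + 11*N/28) (w(N) = -32 + 4*((28 + 11*N/28)*(N + 2)) = -32 + 4*((28 + 11*N/28)*(2 + N)) = -32 + 4*((2 + N)*(28 + 11*N/28)) = -32 + 4*(2 + N)*(28 + 11*N/28))
1/(y(143) + w(-285)) = 1/(-72 + (192 + (11/7)*(-285)² + (806/7)*(-285))) = 1/(-72 + (192 + (11/7)*81225 - 229710/7)) = 1/(-72 + (192 + 893475/7 - 229710/7)) = 1/(-72 + 665109/7) = 1/(664605/7) = 7/664605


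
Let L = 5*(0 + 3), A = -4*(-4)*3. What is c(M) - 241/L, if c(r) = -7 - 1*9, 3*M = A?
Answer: -481/15 ≈ -32.067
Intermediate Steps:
A = 48 (A = 16*3 = 48)
L = 15 (L = 5*3 = 15)
M = 16 (M = (⅓)*48 = 16)
c(r) = -16 (c(r) = -7 - 9 = -16)
c(M) - 241/L = -16 - 241/15 = -481/15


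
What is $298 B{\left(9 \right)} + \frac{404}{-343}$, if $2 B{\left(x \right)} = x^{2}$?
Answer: $\frac{4139263}{343} \approx 12068.0$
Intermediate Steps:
$B{\left(x \right)} = \frac{x^{2}}{2}$
$298 B{\left(9 \right)} + \frac{404}{-343} = 298 \frac{9^{2}}{2} + \frac{404}{-343} = 298 \cdot \frac{1}{2} \cdot 81 + 404 \left(- \frac{1}{343}\right) = 298 \cdot \frac{81}{2} - \frac{404}{343} = 12069 - \frac{404}{343} = \frac{4139263}{343}$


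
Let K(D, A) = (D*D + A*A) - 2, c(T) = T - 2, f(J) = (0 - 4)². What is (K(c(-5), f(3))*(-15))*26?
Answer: -118170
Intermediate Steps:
f(J) = 16 (f(J) = (-4)² = 16)
c(T) = -2 + T
K(D, A) = -2 + A² + D² (K(D, A) = (D² + A²) - 2 = (A² + D²) - 2 = -2 + A² + D²)
(K(c(-5), f(3))*(-15))*26 = ((-2 + 16² + (-2 - 5)²)*(-15))*26 = ((-2 + 256 + (-7)²)*(-15))*26 = ((-2 + 256 + 49)*(-15))*26 = (303*(-15))*26 = -4545*26 = -118170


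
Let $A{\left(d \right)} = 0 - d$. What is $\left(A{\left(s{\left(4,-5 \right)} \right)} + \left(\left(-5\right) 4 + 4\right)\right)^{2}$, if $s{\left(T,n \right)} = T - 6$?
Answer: $196$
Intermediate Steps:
$s{\left(T,n \right)} = -6 + T$ ($s{\left(T,n \right)} = T - 6 = -6 + T$)
$A{\left(d \right)} = - d$
$\left(A{\left(s{\left(4,-5 \right)} \right)} + \left(\left(-5\right) 4 + 4\right)\right)^{2} = \left(- (-6 + 4) + \left(\left(-5\right) 4 + 4\right)\right)^{2} = \left(\left(-1\right) \left(-2\right) + \left(-20 + 4\right)\right)^{2} = \left(2 - 16\right)^{2} = \left(-14\right)^{2} = 196$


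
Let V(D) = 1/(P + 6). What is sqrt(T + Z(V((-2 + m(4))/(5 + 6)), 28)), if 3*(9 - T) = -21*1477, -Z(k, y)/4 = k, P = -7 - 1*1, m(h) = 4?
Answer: 15*sqrt(46) ≈ 101.73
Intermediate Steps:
P = -8 (P = -7 - 1 = -8)
V(D) = -1/2 (V(D) = 1/(-8 + 6) = 1/(-2) = -1/2)
Z(k, y) = -4*k
T = 10348 (T = 9 - (-7)*1477 = 9 - 1/3*(-31017) = 9 + 10339 = 10348)
sqrt(T + Z(V((-2 + m(4))/(5 + 6)), 28)) = sqrt(10348 - 4*(-1/2)) = sqrt(10348 + 2) = sqrt(10350) = 15*sqrt(46)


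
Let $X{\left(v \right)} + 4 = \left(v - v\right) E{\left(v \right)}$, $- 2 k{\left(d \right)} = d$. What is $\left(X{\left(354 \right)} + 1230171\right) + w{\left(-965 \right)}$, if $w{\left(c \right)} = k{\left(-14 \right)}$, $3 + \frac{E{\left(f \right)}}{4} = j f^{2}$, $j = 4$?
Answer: $1230174$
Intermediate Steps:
$E{\left(f \right)} = -12 + 16 f^{2}$ ($E{\left(f \right)} = -12 + 4 \cdot 4 f^{2} = -12 + 16 f^{2}$)
$k{\left(d \right)} = - \frac{d}{2}$
$w{\left(c \right)} = 7$ ($w{\left(c \right)} = \left(- \frac{1}{2}\right) \left(-14\right) = 7$)
$X{\left(v \right)} = -4$ ($X{\left(v \right)} = -4 + \left(v - v\right) \left(-12 + 16 v^{2}\right) = -4 + 0 \left(-12 + 16 v^{2}\right) = -4 + 0 = -4$)
$\left(X{\left(354 \right)} + 1230171\right) + w{\left(-965 \right)} = \left(-4 + 1230171\right) + 7 = 1230167 + 7 = 1230174$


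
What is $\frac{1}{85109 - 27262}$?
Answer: $\frac{1}{57847} \approx 1.7287 \cdot 10^{-5}$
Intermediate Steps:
$\frac{1}{85109 - 27262} = \frac{1}{57847}$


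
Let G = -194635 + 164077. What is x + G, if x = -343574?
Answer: -374132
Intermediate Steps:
G = -30558
x + G = -343574 - 30558 = -374132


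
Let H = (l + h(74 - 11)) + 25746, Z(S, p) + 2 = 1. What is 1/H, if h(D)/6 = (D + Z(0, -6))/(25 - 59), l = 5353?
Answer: 17/528497 ≈ 3.2167e-5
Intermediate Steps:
Z(S, p) = -1 (Z(S, p) = -2 + 1 = -1)
h(D) = 3/17 - 3*D/17 (h(D) = 6*((D - 1)/(25 - 59)) = 6*((-1 + D)/(-34)) = 6*((-1 + D)*(-1/34)) = 6*(1/34 - D/34) = 3/17 - 3*D/17)
H = 528497/17 (H = (5353 + (3/17 - 3*(74 - 11)/17)) + 25746 = (5353 + (3/17 - 3/17*63)) + 25746 = (5353 + (3/17 - 189/17)) + 25746 = (5353 - 186/17) + 25746 = 90815/17 + 25746 = 528497/17 ≈ 31088.)
1/H = 1/(528497/17) = 17/528497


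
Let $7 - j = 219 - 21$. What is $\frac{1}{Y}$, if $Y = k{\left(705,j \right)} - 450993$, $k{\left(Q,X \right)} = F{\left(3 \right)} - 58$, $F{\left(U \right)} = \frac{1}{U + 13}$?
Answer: $- \frac{16}{7216815} \approx -2.217 \cdot 10^{-6}$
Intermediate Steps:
$j = -191$ ($j = 7 - \left(219 - 21\right) = 7 - 198 = -191$)
$F{\left(U \right)} = \frac{1}{13 + U}$
$k{\left(Q,X \right)} = - \frac{927}{16}$ ($k{\left(Q,X \right)} = \frac{1}{13 + 3} - 58 = \frac{1}{16} - 58 = - \frac{927}{16}$)
$Y = - \frac{7216815}{16}$ ($Y = - \frac{927}{16} - 450993 = - \frac{7216815}{16} \approx -4.5105 \cdot 10^{5}$)
$\frac{1}{Y} = \frac{1}{- \frac{7216815}{16}} = - \frac{16}{7216815}$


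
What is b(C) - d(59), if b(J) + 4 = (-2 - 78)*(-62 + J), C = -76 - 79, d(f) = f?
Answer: 17297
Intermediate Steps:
C = -155
b(J) = 4956 - 80*J (b(J) = -4 + (-2 - 78)*(-62 + J) = -4 - 80*(-62 + J) = -4 + (4960 - 80*J) = 4956 - 80*J)
b(C) - d(59) = (4956 - 80*(-155)) - 1*59 = (4956 + 12400) - 59 = 17356 - 59 = 17297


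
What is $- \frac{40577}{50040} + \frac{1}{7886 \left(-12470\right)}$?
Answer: $- \frac{199513905919}{246042726840} \approx -0.81089$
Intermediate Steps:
$- \frac{40577}{50040} + \frac{1}{7886 \left(-12470\right)} = \left(-40577\right) \frac{1}{50040} + \frac{1}{7886} \left(- \frac{1}{12470}\right) = - \frac{40577}{50040} - \frac{1}{98338420} = - \frac{199513905919}{246042726840}$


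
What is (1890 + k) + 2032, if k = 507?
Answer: 4429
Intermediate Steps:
(1890 + k) + 2032 = (1890 + 507) + 2032 = 2397 + 2032 = 4429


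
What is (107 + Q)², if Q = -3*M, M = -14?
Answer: 22201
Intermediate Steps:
Q = 42 (Q = -3*(-14) = 42)
(107 + Q)² = (107 + 42)² = 149² = 22201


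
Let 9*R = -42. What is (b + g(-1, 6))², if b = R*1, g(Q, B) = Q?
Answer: 289/9 ≈ 32.111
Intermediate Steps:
R = -14/3 (R = (⅑)*(-42) = -14/3 ≈ -4.6667)
b = -14/3 (b = -14/3*1 = -14/3 ≈ -4.6667)
(b + g(-1, 6))² = (-14/3 - 1)² = (-17/3)² = 289/9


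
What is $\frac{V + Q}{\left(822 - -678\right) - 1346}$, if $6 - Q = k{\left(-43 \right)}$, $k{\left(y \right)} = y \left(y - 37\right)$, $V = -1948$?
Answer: $- \frac{2691}{77} \approx -34.948$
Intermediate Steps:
$k{\left(y \right)} = y \left(-37 + y\right)$
$Q = -3434$ ($Q = 6 - - 43 \left(-37 - 43\right) = 6 - \left(-43\right) \left(-80\right) = 6 - 3440 = -3434$)
$\frac{V + Q}{\left(822 - -678\right) - 1346} = \frac{-1948 - 3434}{\left(822 - -678\right) - 1346} = - \frac{5382}{\left(822 + 678\right) - 1346} = - \frac{5382}{1500 - 1346} = - \frac{5382}{154} = \left(-5382\right) \frac{1}{154} = - \frac{2691}{77}$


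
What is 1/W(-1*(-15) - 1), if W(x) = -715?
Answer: -1/715 ≈ -0.0013986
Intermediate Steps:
1/W(-1*(-15) - 1) = 1/(-715) = -1/715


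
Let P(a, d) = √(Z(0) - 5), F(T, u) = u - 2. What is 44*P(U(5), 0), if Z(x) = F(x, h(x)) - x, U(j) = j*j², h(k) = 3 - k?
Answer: 88*I ≈ 88.0*I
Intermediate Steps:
U(j) = j³
F(T, u) = -2 + u
Z(x) = 1 - 2*x (Z(x) = (-2 + (3 - x)) - x = (1 - x) - x = 1 - 2*x)
P(a, d) = 2*I (P(a, d) = √((1 - 2*0) - 5) = √((1 + 0) - 5) = √(1 - 5) = √(-4) = 2*I)
44*P(U(5), 0) = 44*(2*I) = 88*I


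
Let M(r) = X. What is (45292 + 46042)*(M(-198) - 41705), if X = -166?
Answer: -3824245914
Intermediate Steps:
M(r) = -166
(45292 + 46042)*(M(-198) - 41705) = (45292 + 46042)*(-166 - 41705) = 91334*(-41871) = -3824245914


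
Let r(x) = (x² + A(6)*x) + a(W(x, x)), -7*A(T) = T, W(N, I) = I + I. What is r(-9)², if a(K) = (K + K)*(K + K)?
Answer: 93954249/49 ≈ 1.9174e+6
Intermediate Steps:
W(N, I) = 2*I
A(T) = -T/7
a(K) = 4*K² (a(K) = (2*K)*(2*K) = 4*K²)
r(x) = 17*x² - 6*x/7 (r(x) = (x² + (-⅐*6)*x) + 4*(2*x)² = (x² - 6*x/7) + 4*(4*x²) = (x² - 6*x/7) + 16*x² = 17*x² - 6*x/7)
r(-9)² = ((⅐)*(-9)*(-6 + 119*(-9)))² = ((⅐)*(-9)*(-6 - 1071))² = ((⅐)*(-9)*(-1077))² = (9693/7)² = 93954249/49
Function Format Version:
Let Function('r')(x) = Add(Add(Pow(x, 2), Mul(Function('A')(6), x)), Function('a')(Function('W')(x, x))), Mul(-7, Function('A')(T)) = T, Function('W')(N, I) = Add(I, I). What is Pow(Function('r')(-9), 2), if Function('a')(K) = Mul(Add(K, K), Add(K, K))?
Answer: Rational(93954249, 49) ≈ 1.9174e+6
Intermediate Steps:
Function('W')(N, I) = Mul(2, I)
Function('A')(T) = Mul(Rational(-1, 7), T)
Function('a')(K) = Mul(4, Pow(K, 2)) (Function('a')(K) = Mul(Mul(2, K), Mul(2, K)) = Mul(4, Pow(K, 2)))
Function('r')(x) = Add(Mul(17, Pow(x, 2)), Mul(Rational(-6, 7), x)) (Function('r')(x) = Add(Add(Pow(x, 2), Mul(Mul(Rational(-1, 7), 6), x)), Mul(4, Pow(Mul(2, x), 2))) = Add(Add(Pow(x, 2), Mul(Rational(-6, 7), x)), Mul(4, Mul(4, Pow(x, 2)))) = Add(Add(Pow(x, 2), Mul(Rational(-6, 7), x)), Mul(16, Pow(x, 2))) = Add(Mul(17, Pow(x, 2)), Mul(Rational(-6, 7), x)))
Pow(Function('r')(-9), 2) = Pow(Mul(Rational(1, 7), -9, Add(-6, Mul(119, -9))), 2) = Pow(Mul(Rational(1, 7), -9, Add(-6, -1071)), 2) = Pow(Mul(Rational(1, 7), -9, -1077), 2) = Pow(Rational(9693, 7), 2) = Rational(93954249, 49)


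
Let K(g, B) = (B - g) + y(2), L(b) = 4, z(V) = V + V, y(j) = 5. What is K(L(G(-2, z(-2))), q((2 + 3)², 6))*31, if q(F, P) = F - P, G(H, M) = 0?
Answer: 620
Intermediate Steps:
z(V) = 2*V
K(g, B) = 5 + B - g (K(g, B) = (B - g) + 5 = 5 + B - g)
K(L(G(-2, z(-2))), q((2 + 3)², 6))*31 = (5 + ((2 + 3)² - 1*6) - 1*4)*31 = (5 + (5² - 6) - 4)*31 = (5 + (25 - 6) - 4)*31 = (5 + 19 - 4)*31 = 20*31 = 620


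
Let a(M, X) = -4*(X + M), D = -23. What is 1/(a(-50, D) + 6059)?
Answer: 1/6351 ≈ 0.00015746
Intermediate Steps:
a(M, X) = -4*M - 4*X (a(M, X) = -4*(M + X) = -4*M - 4*X)
1/(a(-50, D) + 6059) = 1/((-4*(-50) - 4*(-23)) + 6059) = 1/((200 + 92) + 6059) = 1/(292 + 6059) = 1/6351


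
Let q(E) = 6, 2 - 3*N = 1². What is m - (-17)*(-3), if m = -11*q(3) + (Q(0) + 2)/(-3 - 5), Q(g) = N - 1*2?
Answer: -2809/24 ≈ -117.04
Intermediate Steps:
N = ⅓ (N = ⅔ - ⅓*1² = ⅔ - ⅓*1 = ⅔ - ⅓ = ⅓ ≈ 0.33333)
Q(g) = -5/3 (Q(g) = ⅓ - 1*2 = ⅓ - 2 = -5/3)
m = -1585/24 (m = -11*6 + (-5/3 + 2)/(-3 - 5) = -66 + (⅓)/(-8) = -66 + (⅓)*(-⅛) = -66 - 1/24 = -1585/24 ≈ -66.042)
m - (-17)*(-3) = -1585/24 - (-17)*(-3) = -1585/24 - 1*51 = -1585/24 - 51 = -2809/24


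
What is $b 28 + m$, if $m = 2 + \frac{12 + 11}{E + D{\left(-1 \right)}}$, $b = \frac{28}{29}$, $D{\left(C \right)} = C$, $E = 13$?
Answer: $\frac{10771}{348} \approx 30.951$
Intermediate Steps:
$b = \frac{28}{29}$ ($b = 28 \cdot \frac{1}{29} = \frac{28}{29} \approx 0.96552$)
$m = \frac{47}{12}$ ($m = 2 + \frac{12 + 11}{13 - 1} = 2 + \frac{23}{12} = \frac{47}{12} \approx 3.9167$)
$b 28 + m = \frac{28}{29} \cdot 28 + \frac{47}{12} = \frac{784}{29} + \frac{47}{12} = \frac{10771}{348}$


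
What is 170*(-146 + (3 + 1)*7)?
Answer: -20060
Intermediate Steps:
170*(-146 + (3 + 1)*7) = 170*(-146 + 4*7) = 170*(-146 + 28) = 170*(-118) = -20060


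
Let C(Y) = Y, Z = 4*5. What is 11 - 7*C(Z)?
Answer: -129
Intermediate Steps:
Z = 20
11 - 7*C(Z) = 11 - 7*20 = 11 - 140 = -129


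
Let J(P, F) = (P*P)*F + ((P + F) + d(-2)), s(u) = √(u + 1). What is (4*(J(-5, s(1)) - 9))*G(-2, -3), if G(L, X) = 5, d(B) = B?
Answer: -320 + 520*√2 ≈ 415.39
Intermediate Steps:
s(u) = √(1 + u)
J(P, F) = -2 + F + P + F*P² (J(P, F) = (P*P)*F + ((P + F) - 2) = P²*F + ((F + P) - 2) = F*P² + (-2 + F + P) = -2 + F + P + F*P²)
(4*(J(-5, s(1)) - 9))*G(-2, -3) = (4*((-2 + √(1 + 1) - 5 + √(1 + 1)*(-5)²) - 9))*5 = (4*((-2 + √2 - 5 + √2*25) - 9))*5 = (4*((-2 + √2 - 5 + 25*√2) - 9))*5 = (4*((-7 + 26*√2) - 9))*5 = (4*(-16 + 26*√2))*5 = (-64 + 104*√2)*5 = -320 + 520*√2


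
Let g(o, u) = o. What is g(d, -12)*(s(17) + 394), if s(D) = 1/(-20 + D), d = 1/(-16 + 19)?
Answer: 1181/9 ≈ 131.22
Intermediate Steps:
d = ⅓ (d = 1/3 = ⅓ ≈ 0.33333)
g(d, -12)*(s(17) + 394) = (1/(-20 + 17) + 394)/3 = (1/(-3) + 394)/3 = (-⅓ + 394)/3 = (⅓)*(1181/3) = 1181/9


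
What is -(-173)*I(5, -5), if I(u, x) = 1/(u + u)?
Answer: 173/10 ≈ 17.300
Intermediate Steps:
I(u, x) = 1/(2*u)
-(-173)*I(5, -5) = -(-173)*(1/2)/5 = -(-173)*(1/2)*(1/5) = -(-173)/10 = -1*(-173/10) = 173/10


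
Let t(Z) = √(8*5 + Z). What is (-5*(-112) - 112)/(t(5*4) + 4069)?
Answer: 260416/2365243 - 128*√15/2365243 ≈ 0.10989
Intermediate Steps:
t(Z) = √(40 + Z)
(-5*(-112) - 112)/(t(5*4) + 4069) = (-5*(-112) - 112)/(√(40 + 5*4) + 4069) = (560 - 112)/(√(40 + 20) + 4069) = 448/(√60 + 4069) = 448/(2*√15 + 4069) = 448/(4069 + 2*√15)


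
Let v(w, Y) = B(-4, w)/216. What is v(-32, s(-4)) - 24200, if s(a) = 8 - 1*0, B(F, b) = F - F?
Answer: -24200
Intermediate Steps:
B(F, b) = 0
s(a) = 8 (s(a) = 8 + 0 = 8)
v(w, Y) = 0 (v(w, Y) = 0/216 = 0*(1/216) = 0)
v(-32, s(-4)) - 24200 = 0 - 24200 = -24200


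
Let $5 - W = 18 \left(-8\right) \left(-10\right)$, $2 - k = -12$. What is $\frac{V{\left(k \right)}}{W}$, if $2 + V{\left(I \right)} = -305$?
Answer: $\frac{307}{1435} \approx 0.21394$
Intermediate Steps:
$k = 14$ ($k = 2 - -12 = 2 + 12 = 14$)
$V{\left(I \right)} = -307$ ($V{\left(I \right)} = -2 - 305 = -307$)
$W = -1435$ ($W = 5 - 18 \left(-8\right) \left(-10\right) = 5 - \left(-144\right) \left(-10\right) = 5 - 1440 = -1435$)
$\frac{V{\left(k \right)}}{W} = - \frac{307}{-1435} = \left(-307\right) \left(- \frac{1}{1435}\right) = \frac{307}{1435}$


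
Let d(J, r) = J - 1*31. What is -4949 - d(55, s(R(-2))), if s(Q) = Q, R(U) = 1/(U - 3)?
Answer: -4973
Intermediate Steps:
R(U) = 1/(-3 + U)
d(J, r) = -31 + J (d(J, r) = J - 31 = -31 + J)
-4949 - d(55, s(R(-2))) = -4949 - (-31 + 55) = -4949 - 1*24 = -4949 - 24 = -4973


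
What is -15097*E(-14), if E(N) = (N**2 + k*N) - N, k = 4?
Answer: -2324938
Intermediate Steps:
E(N) = N**2 + 3*N (E(N) = (N**2 + 4*N) - N = N**2 + 3*N)
-15097*E(-14) = -(-211358)*(3 - 14) = -(-211358)*(-11) = -15097*154 = -2324938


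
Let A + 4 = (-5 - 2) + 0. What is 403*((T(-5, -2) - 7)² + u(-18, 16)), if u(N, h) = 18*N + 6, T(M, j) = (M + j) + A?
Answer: 123721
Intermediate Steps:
A = -11 (A = -4 + ((-5 - 2) + 0) = -4 + (-7 + 0) = -4 - 7 = -11)
T(M, j) = -11 + M + j (T(M, j) = (M + j) - 11 = -11 + M + j)
u(N, h) = 6 + 18*N
403*((T(-5, -2) - 7)² + u(-18, 16)) = 403*(((-11 - 5 - 2) - 7)² + (6 + 18*(-18))) = 403*((-18 - 7)² + (6 - 324)) = 403*((-25)² - 318) = 403*(625 - 318) = 403*307 = 123721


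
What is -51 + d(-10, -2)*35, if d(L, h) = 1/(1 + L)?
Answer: -494/9 ≈ -54.889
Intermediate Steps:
-51 + d(-10, -2)*35 = -51 + 35/(1 - 10) = -51 + 35/(-9) = -51 - 1/9*35 = -51 - 35/9 = -494/9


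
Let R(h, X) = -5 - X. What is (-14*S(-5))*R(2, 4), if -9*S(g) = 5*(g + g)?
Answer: 700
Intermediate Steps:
S(g) = -10*g/9 (S(g) = -5*(g + g)/9 = -5*2*g/9 = -10*g/9)
(-14*S(-5))*R(2, 4) = (-(-140)*(-5)/9)*(-5 - 1*4) = (-14*50/9)*(-5 - 4) = -700/9*(-9) = 700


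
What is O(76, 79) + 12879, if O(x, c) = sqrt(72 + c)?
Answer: 12879 + sqrt(151) ≈ 12891.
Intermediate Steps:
O(76, 79) + 12879 = sqrt(72 + 79) + 12879 = sqrt(151) + 12879 = 12879 + sqrt(151)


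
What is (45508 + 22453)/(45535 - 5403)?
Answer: 67961/40132 ≈ 1.6934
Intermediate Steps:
(45508 + 22453)/(45535 - 5403) = 67961/40132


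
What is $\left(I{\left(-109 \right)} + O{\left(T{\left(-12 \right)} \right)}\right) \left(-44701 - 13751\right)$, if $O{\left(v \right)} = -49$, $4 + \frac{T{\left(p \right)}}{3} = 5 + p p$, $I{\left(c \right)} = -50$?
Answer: $5786748$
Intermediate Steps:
$T{\left(p \right)} = 3 + 3 p^{2}$ ($T{\left(p \right)} = -12 + 3 \left(5 + p p\right) = -12 + 3 \left(5 + p^{2}\right) = -12 + \left(15 + 3 p^{2}\right) = 3 + 3 p^{2}$)
$\left(I{\left(-109 \right)} + O{\left(T{\left(-12 \right)} \right)}\right) \left(-44701 - 13751\right) = \left(-50 - 49\right) \left(-44701 - 13751\right) = \left(-99\right) \left(-58452\right) = 5786748$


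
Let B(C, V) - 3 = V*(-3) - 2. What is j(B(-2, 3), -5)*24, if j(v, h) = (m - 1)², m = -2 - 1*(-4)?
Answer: 24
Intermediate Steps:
m = 2 (m = -2 + 4 = 2)
B(C, V) = 1 - 3*V (B(C, V) = 3 + (V*(-3) - 2) = 3 + (-3*V - 2) = 3 + (-2 - 3*V) = 1 - 3*V)
j(v, h) = 1 (j(v, h) = (2 - 1)² = 1² = 1)
j(B(-2, 3), -5)*24 = 1*24 = 24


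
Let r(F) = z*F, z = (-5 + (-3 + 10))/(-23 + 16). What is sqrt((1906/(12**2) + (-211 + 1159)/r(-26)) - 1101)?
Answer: I*sqrt(23366174)/156 ≈ 30.986*I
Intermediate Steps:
z = -2/7 (z = (-5 + 7)/(-7) = 2*(-1/7) = -2/7 ≈ -0.28571)
r(F) = -2*F/7
sqrt((1906/(12**2) + (-211 + 1159)/r(-26)) - 1101) = sqrt((1906/(12**2) + (-211 + 1159)/((-2/7*(-26)))) - 1101) = sqrt((1906/144 + 948/(52/7)) - 1101) = sqrt((1906*(1/144) + 948*(7/52)) - 1101) = sqrt((953/72 + 1659/13) - 1101) = sqrt(131837/936 - 1101) = sqrt(-898699/936) = I*sqrt(23366174)/156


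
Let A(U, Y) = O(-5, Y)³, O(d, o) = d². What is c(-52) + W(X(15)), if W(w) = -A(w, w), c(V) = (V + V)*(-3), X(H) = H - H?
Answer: -15313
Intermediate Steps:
X(H) = 0
c(V) = -6*V (c(V) = (2*V)*(-3) = -6*V)
A(U, Y) = 15625 (A(U, Y) = ((-5)²)³ = 25³ = 15625)
W(w) = -15625 (W(w) = -1*15625 = -15625)
c(-52) + W(X(15)) = -6*(-52) - 15625 = 312 - 15625 = -15313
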